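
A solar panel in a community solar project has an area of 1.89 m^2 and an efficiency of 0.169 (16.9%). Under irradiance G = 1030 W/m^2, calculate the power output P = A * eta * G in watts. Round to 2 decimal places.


Use the solar power formula P = A * eta * G.
Given: A = 1.89 m^2, eta = 0.169, G = 1030 W/m^2
P = 1.89 * 0.169 * 1030
P = 328.99 W

328.99


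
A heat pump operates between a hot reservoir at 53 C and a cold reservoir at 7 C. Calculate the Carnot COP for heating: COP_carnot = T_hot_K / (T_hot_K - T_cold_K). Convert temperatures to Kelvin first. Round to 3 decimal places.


Convert to Kelvin:
  T_hot = 53 + 273.15 = 326.15 K
  T_cold = 7 + 273.15 = 280.15 K
Apply Carnot COP formula:
  COP = T_hot_K / (T_hot_K - T_cold_K) = 326.15 / 46.0
  COP = 7.090

7.090


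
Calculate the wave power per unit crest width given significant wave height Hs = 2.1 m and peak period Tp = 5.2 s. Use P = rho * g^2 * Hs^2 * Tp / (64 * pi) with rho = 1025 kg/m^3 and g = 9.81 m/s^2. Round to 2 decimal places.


Apply wave power formula:
  g^2 = 9.81^2 = 96.2361
  Hs^2 = 2.1^2 = 4.41
  Numerator = rho * g^2 * Hs^2 * Tp = 1025 * 96.2361 * 4.41 * 5.2 = 2262058.4
  Denominator = 64 * pi = 201.0619
  P = 2262058.4 / 201.0619 = 11250.56 W/m

11250.56


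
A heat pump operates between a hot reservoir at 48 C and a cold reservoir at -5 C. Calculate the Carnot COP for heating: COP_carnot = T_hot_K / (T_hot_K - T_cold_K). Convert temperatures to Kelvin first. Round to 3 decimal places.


Convert to Kelvin:
  T_hot = 48 + 273.15 = 321.15 K
  T_cold = -5 + 273.15 = 268.15 K
Apply Carnot COP formula:
  COP = T_hot_K / (T_hot_K - T_cold_K) = 321.15 / 53.0
  COP = 6.059

6.059


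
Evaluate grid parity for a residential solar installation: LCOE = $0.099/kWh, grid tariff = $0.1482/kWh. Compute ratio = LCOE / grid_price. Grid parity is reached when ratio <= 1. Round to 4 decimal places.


Compare LCOE to grid price:
  LCOE = $0.099/kWh, Grid price = $0.1482/kWh
  Ratio = LCOE / grid_price = 0.099 / 0.1482 = 0.6680
  Grid parity achieved (ratio <= 1)? yes

0.6680


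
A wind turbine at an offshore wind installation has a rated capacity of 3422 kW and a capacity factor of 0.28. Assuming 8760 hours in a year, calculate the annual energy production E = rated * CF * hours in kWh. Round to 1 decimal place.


Annual energy = rated_kW * capacity_factor * hours_per_year
Given: P_rated = 3422 kW, CF = 0.28, hours = 8760
E = 3422 * 0.28 * 8760
E = 8393481.6 kWh

8393481.6


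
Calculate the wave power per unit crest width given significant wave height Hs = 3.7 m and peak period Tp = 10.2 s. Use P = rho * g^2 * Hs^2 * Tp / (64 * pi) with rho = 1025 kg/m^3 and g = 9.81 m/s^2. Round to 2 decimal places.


Apply wave power formula:
  g^2 = 9.81^2 = 96.2361
  Hs^2 = 3.7^2 = 13.69
  Numerator = rho * g^2 * Hs^2 * Tp = 1025 * 96.2361 * 13.69 * 10.2 = 13774171.95
  Denominator = 64 * pi = 201.0619
  P = 13774171.95 / 201.0619 = 68507.11 W/m

68507.11


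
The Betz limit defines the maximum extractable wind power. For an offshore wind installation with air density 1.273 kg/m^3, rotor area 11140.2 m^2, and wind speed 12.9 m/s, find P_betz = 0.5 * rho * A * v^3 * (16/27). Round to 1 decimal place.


The Betz coefficient Cp_max = 16/27 = 0.5926
v^3 = 12.9^3 = 2146.689
P_betz = 0.5 * rho * A * v^3 * Cp_max
P_betz = 0.5 * 1.273 * 11140.2 * 2146.689 * 0.5926
P_betz = 9020212.0 W

9020212.0


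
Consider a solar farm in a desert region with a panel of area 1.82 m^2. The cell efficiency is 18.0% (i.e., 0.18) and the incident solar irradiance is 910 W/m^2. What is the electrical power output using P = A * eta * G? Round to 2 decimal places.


Use the solar power formula P = A * eta * G.
Given: A = 1.82 m^2, eta = 0.18, G = 910 W/m^2
P = 1.82 * 0.18 * 910
P = 298.12 W

298.12


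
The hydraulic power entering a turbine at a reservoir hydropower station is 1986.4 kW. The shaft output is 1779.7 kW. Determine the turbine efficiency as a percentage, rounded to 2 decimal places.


Turbine efficiency = (output power / input power) * 100
eta = (1779.7 / 1986.4) * 100
eta = 89.59%

89.59


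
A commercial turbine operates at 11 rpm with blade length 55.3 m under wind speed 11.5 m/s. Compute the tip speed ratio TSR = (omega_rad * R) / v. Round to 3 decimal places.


Convert rotational speed to rad/s:
  omega = 11 * 2 * pi / 60 = 1.1519 rad/s
Compute tip speed:
  v_tip = omega * R = 1.1519 * 55.3 = 63.701 m/s
Tip speed ratio:
  TSR = v_tip / v_wind = 63.701 / 11.5 = 5.539

5.539


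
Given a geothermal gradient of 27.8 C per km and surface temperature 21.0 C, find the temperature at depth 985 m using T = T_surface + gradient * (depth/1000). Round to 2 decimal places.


Convert depth to km: 985 / 1000 = 0.985 km
Temperature increase = gradient * depth_km = 27.8 * 0.985 = 27.38 C
Temperature at depth = T_surface + delta_T = 21.0 + 27.38
T = 48.38 C

48.38


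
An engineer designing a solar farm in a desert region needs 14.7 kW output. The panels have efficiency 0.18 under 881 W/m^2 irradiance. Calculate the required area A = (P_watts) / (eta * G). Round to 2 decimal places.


Convert target power to watts: P = 14.7 * 1000 = 14700.0 W
Compute denominator: eta * G = 0.18 * 881 = 158.58
Required area A = P / (eta * G) = 14700.0 / 158.58
A = 92.70 m^2

92.70


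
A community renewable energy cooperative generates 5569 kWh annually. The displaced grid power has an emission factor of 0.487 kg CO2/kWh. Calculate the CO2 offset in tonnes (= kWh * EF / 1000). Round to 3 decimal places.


CO2 offset in kg = generation * emission_factor
CO2 offset = 5569 * 0.487 = 2712.1 kg
Convert to tonnes:
  CO2 offset = 2712.1 / 1000 = 2.712 tonnes

2.712


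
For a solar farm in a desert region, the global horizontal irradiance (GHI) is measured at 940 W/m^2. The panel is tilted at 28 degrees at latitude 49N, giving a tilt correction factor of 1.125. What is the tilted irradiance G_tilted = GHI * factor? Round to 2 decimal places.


Identify the given values:
  GHI = 940 W/m^2, tilt correction factor = 1.125
Apply the formula G_tilted = GHI * factor:
  G_tilted = 940 * 1.125
  G_tilted = 1057.50 W/m^2

1057.50


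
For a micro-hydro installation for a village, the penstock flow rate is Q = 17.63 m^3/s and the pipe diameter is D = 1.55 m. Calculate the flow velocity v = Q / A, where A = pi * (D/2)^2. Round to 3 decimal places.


Compute pipe cross-sectional area:
  A = pi * (D/2)^2 = pi * (1.55/2)^2 = 1.8869 m^2
Calculate velocity:
  v = Q / A = 17.63 / 1.8869
  v = 9.343 m/s

9.343


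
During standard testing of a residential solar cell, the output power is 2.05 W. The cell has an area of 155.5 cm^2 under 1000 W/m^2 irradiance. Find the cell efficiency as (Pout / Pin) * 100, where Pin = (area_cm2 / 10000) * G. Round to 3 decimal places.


First compute the input power:
  Pin = area_cm2 / 10000 * G = 155.5 / 10000 * 1000 = 15.55 W
Then compute efficiency:
  Efficiency = (Pout / Pin) * 100 = (2.05 / 15.55) * 100
  Efficiency = 13.183%

13.183


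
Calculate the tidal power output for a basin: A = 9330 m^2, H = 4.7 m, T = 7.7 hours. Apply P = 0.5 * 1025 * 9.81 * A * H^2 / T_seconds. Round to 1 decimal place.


Convert period to seconds: T = 7.7 * 3600 = 27720.0 s
H^2 = 4.7^2 = 22.09
P = 0.5 * rho * g * A * H^2 / T
P = 0.5 * 1025 * 9.81 * 9330 * 22.09 / 27720.0
P = 37380.7 W

37380.7


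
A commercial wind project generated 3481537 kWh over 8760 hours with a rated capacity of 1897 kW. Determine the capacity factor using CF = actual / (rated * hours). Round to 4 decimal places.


Capacity factor = actual output / maximum possible output
Maximum possible = rated * hours = 1897 * 8760 = 16617720 kWh
CF = 3481537 / 16617720
CF = 0.2095

0.2095


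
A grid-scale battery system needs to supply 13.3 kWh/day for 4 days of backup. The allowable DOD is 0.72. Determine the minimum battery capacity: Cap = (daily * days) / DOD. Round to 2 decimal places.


Total energy needed = daily * days = 13.3 * 4 = 53.2 kWh
Account for depth of discharge:
  Cap = total_energy / DOD = 53.2 / 0.72
  Cap = 73.89 kWh

73.89


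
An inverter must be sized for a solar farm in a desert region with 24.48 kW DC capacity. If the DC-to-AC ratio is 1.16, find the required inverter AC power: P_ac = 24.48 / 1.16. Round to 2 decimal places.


The inverter AC capacity is determined by the DC/AC ratio.
Given: P_dc = 24.48 kW, DC/AC ratio = 1.16
P_ac = P_dc / ratio = 24.48 / 1.16
P_ac = 21.10 kW

21.10


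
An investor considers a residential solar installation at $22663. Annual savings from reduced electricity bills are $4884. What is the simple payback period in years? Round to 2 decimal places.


Simple payback period = initial cost / annual savings
Payback = 22663 / 4884
Payback = 4.64 years

4.64


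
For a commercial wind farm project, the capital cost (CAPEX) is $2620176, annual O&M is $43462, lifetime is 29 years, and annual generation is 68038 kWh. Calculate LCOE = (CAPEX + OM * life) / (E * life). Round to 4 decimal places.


Total cost = CAPEX + OM * lifetime = 2620176 + 43462 * 29 = 2620176 + 1260398 = 3880574
Total generation = annual * lifetime = 68038 * 29 = 1973102 kWh
LCOE = 3880574 / 1973102
LCOE = 1.9667 $/kWh

1.9667


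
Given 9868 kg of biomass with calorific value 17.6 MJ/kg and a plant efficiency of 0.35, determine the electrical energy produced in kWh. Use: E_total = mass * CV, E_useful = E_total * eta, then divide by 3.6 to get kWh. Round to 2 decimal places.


Total energy = mass * CV = 9868 * 17.6 = 173676.8 MJ
Useful energy = total * eta = 173676.8 * 0.35 = 60786.88 MJ
Convert to kWh: 60786.88 / 3.6
Useful energy = 16885.24 kWh

16885.24


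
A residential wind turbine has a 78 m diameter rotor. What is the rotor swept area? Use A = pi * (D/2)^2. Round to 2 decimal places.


Compute the rotor radius:
  r = D / 2 = 78 / 2 = 39.0 m
Calculate swept area:
  A = pi * r^2 = pi * 39.0^2
  A = 4778.36 m^2

4778.36


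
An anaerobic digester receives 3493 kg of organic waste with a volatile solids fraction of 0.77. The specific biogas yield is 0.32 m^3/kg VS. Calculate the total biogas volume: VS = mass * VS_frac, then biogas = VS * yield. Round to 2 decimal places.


Compute volatile solids:
  VS = mass * VS_fraction = 3493 * 0.77 = 2689.61 kg
Calculate biogas volume:
  Biogas = VS * specific_yield = 2689.61 * 0.32
  Biogas = 860.68 m^3

860.68


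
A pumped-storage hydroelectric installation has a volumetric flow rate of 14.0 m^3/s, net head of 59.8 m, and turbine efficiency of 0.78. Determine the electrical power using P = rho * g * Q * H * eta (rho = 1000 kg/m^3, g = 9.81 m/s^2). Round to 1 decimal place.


Apply the hydropower formula P = rho * g * Q * H * eta
rho * g = 1000 * 9.81 = 9810.0
P = 9810.0 * 14.0 * 59.8 * 0.78
P = 6406087.0 W

6406087.0


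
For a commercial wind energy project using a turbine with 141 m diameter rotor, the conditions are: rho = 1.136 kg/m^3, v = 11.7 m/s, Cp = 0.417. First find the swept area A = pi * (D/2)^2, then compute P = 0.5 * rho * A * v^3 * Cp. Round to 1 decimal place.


Step 1 -- Compute swept area:
  A = pi * (D/2)^2 = pi * (141/2)^2 = 15614.5 m^2
Step 2 -- Apply wind power equation:
  P = 0.5 * rho * A * v^3 * Cp
  v^3 = 11.7^3 = 1601.613
  P = 0.5 * 1.136 * 15614.5 * 1601.613 * 0.417
  P = 5923386.7 W

5923386.7


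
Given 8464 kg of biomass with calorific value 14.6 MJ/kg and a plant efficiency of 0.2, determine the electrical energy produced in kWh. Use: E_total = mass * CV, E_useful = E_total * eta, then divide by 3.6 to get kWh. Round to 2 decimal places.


Total energy = mass * CV = 8464 * 14.6 = 123574.4 MJ
Useful energy = total * eta = 123574.4 * 0.2 = 24714.88 MJ
Convert to kWh: 24714.88 / 3.6
Useful energy = 6865.24 kWh

6865.24


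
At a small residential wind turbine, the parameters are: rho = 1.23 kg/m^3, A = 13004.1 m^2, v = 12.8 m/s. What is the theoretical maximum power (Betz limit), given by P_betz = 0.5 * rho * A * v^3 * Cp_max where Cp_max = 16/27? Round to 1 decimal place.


The Betz coefficient Cp_max = 16/27 = 0.5926
v^3 = 12.8^3 = 2097.152
P_betz = 0.5 * rho * A * v^3 * Cp_max
P_betz = 0.5 * 1.23 * 13004.1 * 2097.152 * 0.5926
P_betz = 9938973.8 W

9938973.8


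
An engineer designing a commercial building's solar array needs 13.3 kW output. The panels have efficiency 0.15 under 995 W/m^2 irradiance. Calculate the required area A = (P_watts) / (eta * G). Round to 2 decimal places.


Convert target power to watts: P = 13.3 * 1000 = 13300.0 W
Compute denominator: eta * G = 0.15 * 995 = 149.25
Required area A = P / (eta * G) = 13300.0 / 149.25
A = 89.11 m^2

89.11


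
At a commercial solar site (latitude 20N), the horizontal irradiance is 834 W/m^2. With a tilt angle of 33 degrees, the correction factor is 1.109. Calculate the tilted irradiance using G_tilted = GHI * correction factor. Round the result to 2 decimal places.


Identify the given values:
  GHI = 834 W/m^2, tilt correction factor = 1.109
Apply the formula G_tilted = GHI * factor:
  G_tilted = 834 * 1.109
  G_tilted = 924.91 W/m^2

924.91


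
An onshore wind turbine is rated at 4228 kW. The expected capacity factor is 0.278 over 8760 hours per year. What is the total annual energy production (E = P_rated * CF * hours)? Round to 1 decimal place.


Annual energy = rated_kW * capacity_factor * hours_per_year
Given: P_rated = 4228 kW, CF = 0.278, hours = 8760
E = 4228 * 0.278 * 8760
E = 10296363.8 kWh

10296363.8


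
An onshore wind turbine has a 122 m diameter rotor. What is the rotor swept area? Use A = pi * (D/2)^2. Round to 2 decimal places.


Compute the rotor radius:
  r = D / 2 = 122 / 2 = 61.0 m
Calculate swept area:
  A = pi * r^2 = pi * 61.0^2
  A = 11689.87 m^2

11689.87


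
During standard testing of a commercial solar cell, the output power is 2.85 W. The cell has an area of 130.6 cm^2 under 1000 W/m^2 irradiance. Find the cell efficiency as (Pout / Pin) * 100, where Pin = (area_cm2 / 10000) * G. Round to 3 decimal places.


First compute the input power:
  Pin = area_cm2 / 10000 * G = 130.6 / 10000 * 1000 = 13.06 W
Then compute efficiency:
  Efficiency = (Pout / Pin) * 100 = (2.85 / 13.06) * 100
  Efficiency = 21.822%

21.822


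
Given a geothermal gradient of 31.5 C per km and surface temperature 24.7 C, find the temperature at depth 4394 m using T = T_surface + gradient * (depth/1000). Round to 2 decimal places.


Convert depth to km: 4394 / 1000 = 4.394 km
Temperature increase = gradient * depth_km = 31.5 * 4.394 = 138.41 C
Temperature at depth = T_surface + delta_T = 24.7 + 138.41
T = 163.11 C

163.11


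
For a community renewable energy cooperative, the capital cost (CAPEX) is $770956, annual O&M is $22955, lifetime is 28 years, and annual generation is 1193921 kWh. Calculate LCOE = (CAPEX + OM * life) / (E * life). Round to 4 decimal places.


Total cost = CAPEX + OM * lifetime = 770956 + 22955 * 28 = 770956 + 642740 = 1413696
Total generation = annual * lifetime = 1193921 * 28 = 33429788 kWh
LCOE = 1413696 / 33429788
LCOE = 0.0423 $/kWh

0.0423


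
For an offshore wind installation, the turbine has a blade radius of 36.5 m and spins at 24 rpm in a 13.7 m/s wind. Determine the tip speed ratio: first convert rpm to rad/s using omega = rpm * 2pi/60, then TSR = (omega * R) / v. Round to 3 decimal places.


Convert rotational speed to rad/s:
  omega = 24 * 2 * pi / 60 = 2.5133 rad/s
Compute tip speed:
  v_tip = omega * R = 2.5133 * 36.5 = 91.735 m/s
Tip speed ratio:
  TSR = v_tip / v_wind = 91.735 / 13.7 = 6.696

6.696


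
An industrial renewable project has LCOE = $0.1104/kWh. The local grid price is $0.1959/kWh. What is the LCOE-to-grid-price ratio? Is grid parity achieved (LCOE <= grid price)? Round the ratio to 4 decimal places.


Compare LCOE to grid price:
  LCOE = $0.1104/kWh, Grid price = $0.1959/kWh
  Ratio = LCOE / grid_price = 0.1104 / 0.1959 = 0.5636
  Grid parity achieved (ratio <= 1)? yes

0.5636


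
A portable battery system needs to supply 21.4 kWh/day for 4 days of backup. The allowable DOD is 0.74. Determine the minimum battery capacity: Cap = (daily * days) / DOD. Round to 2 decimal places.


Total energy needed = daily * days = 21.4 * 4 = 85.6 kWh
Account for depth of discharge:
  Cap = total_energy / DOD = 85.6 / 0.74
  Cap = 115.68 kWh

115.68


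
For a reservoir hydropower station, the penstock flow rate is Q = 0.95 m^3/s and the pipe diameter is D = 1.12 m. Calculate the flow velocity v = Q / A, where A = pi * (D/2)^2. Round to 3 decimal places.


Compute pipe cross-sectional area:
  A = pi * (D/2)^2 = pi * (1.12/2)^2 = 0.9852 m^2
Calculate velocity:
  v = Q / A = 0.95 / 0.9852
  v = 0.964 m/s

0.964


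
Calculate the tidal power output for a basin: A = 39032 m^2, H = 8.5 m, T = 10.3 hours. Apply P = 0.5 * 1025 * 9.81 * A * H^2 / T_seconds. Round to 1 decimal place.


Convert period to seconds: T = 10.3 * 3600 = 37080.0 s
H^2 = 8.5^2 = 72.25
P = 0.5 * rho * g * A * H^2 / T
P = 0.5 * 1025 * 9.81 * 39032 * 72.25 / 37080.0
P = 382368.2 W

382368.2


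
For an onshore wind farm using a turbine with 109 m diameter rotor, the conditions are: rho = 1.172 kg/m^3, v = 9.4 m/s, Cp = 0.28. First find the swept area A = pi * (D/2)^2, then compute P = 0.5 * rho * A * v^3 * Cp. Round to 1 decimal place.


Step 1 -- Compute swept area:
  A = pi * (D/2)^2 = pi * (109/2)^2 = 9331.32 m^2
Step 2 -- Apply wind power equation:
  P = 0.5 * rho * A * v^3 * Cp
  v^3 = 9.4^3 = 830.584
  P = 0.5 * 1.172 * 9331.32 * 830.584 * 0.28
  P = 1271692.4 W

1271692.4


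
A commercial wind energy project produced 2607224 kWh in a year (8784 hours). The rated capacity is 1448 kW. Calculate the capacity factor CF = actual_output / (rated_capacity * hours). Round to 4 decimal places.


Capacity factor = actual output / maximum possible output
Maximum possible = rated * hours = 1448 * 8784 = 12719232 kWh
CF = 2607224 / 12719232
CF = 0.2050

0.2050


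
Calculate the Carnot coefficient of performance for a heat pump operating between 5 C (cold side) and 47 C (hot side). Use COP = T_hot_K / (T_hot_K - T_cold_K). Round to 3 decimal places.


Convert to Kelvin:
  T_hot = 47 + 273.15 = 320.15 K
  T_cold = 5 + 273.15 = 278.15 K
Apply Carnot COP formula:
  COP = T_hot_K / (T_hot_K - T_cold_K) = 320.15 / 42.0
  COP = 7.623

7.623


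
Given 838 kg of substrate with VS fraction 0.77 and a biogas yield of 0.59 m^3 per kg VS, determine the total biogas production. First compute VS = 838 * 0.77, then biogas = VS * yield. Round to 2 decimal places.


Compute volatile solids:
  VS = mass * VS_fraction = 838 * 0.77 = 645.26 kg
Calculate biogas volume:
  Biogas = VS * specific_yield = 645.26 * 0.59
  Biogas = 380.70 m^3

380.70


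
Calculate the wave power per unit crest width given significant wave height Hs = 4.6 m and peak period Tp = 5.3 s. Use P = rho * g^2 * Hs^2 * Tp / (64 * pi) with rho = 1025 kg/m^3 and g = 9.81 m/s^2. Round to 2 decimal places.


Apply wave power formula:
  g^2 = 9.81^2 = 96.2361
  Hs^2 = 4.6^2 = 21.16
  Numerator = rho * g^2 * Hs^2 * Tp = 1025 * 96.2361 * 21.16 * 5.3 = 11062503.3
  Denominator = 64 * pi = 201.0619
  P = 11062503.3 / 201.0619 = 55020.38 W/m

55020.38


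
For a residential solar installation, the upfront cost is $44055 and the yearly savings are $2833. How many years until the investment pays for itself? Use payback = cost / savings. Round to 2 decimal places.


Simple payback period = initial cost / annual savings
Payback = 44055 / 2833
Payback = 15.55 years

15.55


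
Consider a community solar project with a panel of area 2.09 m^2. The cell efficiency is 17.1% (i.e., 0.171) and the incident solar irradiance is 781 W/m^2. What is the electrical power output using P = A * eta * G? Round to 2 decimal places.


Use the solar power formula P = A * eta * G.
Given: A = 2.09 m^2, eta = 0.171, G = 781 W/m^2
P = 2.09 * 0.171 * 781
P = 279.12 W

279.12


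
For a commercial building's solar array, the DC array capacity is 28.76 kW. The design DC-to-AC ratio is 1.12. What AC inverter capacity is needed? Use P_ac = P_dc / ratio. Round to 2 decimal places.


The inverter AC capacity is determined by the DC/AC ratio.
Given: P_dc = 28.76 kW, DC/AC ratio = 1.12
P_ac = P_dc / ratio = 28.76 / 1.12
P_ac = 25.68 kW

25.68


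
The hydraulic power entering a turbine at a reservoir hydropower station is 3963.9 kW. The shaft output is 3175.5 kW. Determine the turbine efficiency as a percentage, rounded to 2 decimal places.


Turbine efficiency = (output power / input power) * 100
eta = (3175.5 / 3963.9) * 100
eta = 80.11%

80.11


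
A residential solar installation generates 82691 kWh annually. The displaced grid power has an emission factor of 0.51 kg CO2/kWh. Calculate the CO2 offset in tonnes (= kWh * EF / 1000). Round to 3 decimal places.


CO2 offset in kg = generation * emission_factor
CO2 offset = 82691 * 0.51 = 42172.41 kg
Convert to tonnes:
  CO2 offset = 42172.41 / 1000 = 42.172 tonnes

42.172


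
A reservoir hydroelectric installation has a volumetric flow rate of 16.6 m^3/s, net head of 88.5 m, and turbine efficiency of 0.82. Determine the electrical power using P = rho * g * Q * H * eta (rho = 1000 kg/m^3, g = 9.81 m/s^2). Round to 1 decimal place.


Apply the hydropower formula P = rho * g * Q * H * eta
rho * g = 1000 * 9.81 = 9810.0
P = 9810.0 * 16.6 * 88.5 * 0.82
P = 11817734.2 W

11817734.2


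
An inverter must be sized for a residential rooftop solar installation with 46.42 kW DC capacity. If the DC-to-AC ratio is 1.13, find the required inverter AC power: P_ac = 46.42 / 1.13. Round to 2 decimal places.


The inverter AC capacity is determined by the DC/AC ratio.
Given: P_dc = 46.42 kW, DC/AC ratio = 1.13
P_ac = P_dc / ratio = 46.42 / 1.13
P_ac = 41.08 kW

41.08


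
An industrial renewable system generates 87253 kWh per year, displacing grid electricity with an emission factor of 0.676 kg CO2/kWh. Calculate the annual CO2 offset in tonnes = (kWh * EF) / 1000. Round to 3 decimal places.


CO2 offset in kg = generation * emission_factor
CO2 offset = 87253 * 0.676 = 58983.03 kg
Convert to tonnes:
  CO2 offset = 58983.03 / 1000 = 58.983 tonnes

58.983


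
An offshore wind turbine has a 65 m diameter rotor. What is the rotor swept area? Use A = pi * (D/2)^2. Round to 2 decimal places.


Compute the rotor radius:
  r = D / 2 = 65 / 2 = 32.5 m
Calculate swept area:
  A = pi * r^2 = pi * 32.5^2
  A = 3318.31 m^2

3318.31


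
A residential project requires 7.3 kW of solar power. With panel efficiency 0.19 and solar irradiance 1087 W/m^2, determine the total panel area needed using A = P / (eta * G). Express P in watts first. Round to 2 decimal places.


Convert target power to watts: P = 7.3 * 1000 = 7300.0 W
Compute denominator: eta * G = 0.19 * 1087 = 206.53
Required area A = P / (eta * G) = 7300.0 / 206.53
A = 35.35 m^2

35.35


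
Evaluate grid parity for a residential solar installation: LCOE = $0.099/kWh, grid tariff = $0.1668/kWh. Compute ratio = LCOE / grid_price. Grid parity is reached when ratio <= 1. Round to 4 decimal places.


Compare LCOE to grid price:
  LCOE = $0.099/kWh, Grid price = $0.1668/kWh
  Ratio = LCOE / grid_price = 0.099 / 0.1668 = 0.5935
  Grid parity achieved (ratio <= 1)? yes

0.5935


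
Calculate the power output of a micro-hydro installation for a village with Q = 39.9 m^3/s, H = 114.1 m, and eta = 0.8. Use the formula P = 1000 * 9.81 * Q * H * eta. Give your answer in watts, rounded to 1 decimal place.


Apply the hydropower formula P = rho * g * Q * H * eta
rho * g = 1000 * 9.81 = 9810.0
P = 9810.0 * 39.9 * 114.1 * 0.8
P = 35728726.3 W

35728726.3


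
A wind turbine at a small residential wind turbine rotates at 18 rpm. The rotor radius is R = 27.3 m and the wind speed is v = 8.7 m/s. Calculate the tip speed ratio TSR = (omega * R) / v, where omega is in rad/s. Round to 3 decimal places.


Convert rotational speed to rad/s:
  omega = 18 * 2 * pi / 60 = 1.885 rad/s
Compute tip speed:
  v_tip = omega * R = 1.885 * 27.3 = 51.459 m/s
Tip speed ratio:
  TSR = v_tip / v_wind = 51.459 / 8.7 = 5.915

5.915


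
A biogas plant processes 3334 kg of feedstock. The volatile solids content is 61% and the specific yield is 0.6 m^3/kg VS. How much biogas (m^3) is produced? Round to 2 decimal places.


Compute volatile solids:
  VS = mass * VS_fraction = 3334 * 0.61 = 2033.74 kg
Calculate biogas volume:
  Biogas = VS * specific_yield = 2033.74 * 0.6
  Biogas = 1220.24 m^3

1220.24


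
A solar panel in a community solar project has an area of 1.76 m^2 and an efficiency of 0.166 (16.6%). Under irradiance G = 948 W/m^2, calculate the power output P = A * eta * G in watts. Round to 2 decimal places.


Use the solar power formula P = A * eta * G.
Given: A = 1.76 m^2, eta = 0.166, G = 948 W/m^2
P = 1.76 * 0.166 * 948
P = 276.97 W

276.97


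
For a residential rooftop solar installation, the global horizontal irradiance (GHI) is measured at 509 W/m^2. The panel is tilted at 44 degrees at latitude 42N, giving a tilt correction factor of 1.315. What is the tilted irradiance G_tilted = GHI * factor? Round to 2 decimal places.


Identify the given values:
  GHI = 509 W/m^2, tilt correction factor = 1.315
Apply the formula G_tilted = GHI * factor:
  G_tilted = 509 * 1.315
  G_tilted = 669.34 W/m^2

669.34


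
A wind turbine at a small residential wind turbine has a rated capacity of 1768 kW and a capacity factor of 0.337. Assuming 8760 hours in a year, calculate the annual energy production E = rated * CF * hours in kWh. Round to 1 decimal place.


Annual energy = rated_kW * capacity_factor * hours_per_year
Given: P_rated = 1768 kW, CF = 0.337, hours = 8760
E = 1768 * 0.337 * 8760
E = 5219348.2 kWh

5219348.2


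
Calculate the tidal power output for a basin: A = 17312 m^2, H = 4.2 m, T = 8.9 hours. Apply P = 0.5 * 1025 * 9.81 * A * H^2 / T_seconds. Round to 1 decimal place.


Convert period to seconds: T = 8.9 * 3600 = 32040.0 s
H^2 = 4.2^2 = 17.64
P = 0.5 * rho * g * A * H^2 / T
P = 0.5 * 1025 * 9.81 * 17312 * 17.64 / 32040.0
P = 47919.9 W

47919.9


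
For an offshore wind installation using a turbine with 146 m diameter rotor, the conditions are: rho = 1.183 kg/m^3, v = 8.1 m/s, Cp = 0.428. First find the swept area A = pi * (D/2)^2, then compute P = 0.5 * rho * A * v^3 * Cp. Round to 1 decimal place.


Step 1 -- Compute swept area:
  A = pi * (D/2)^2 = pi * (146/2)^2 = 16741.55 m^2
Step 2 -- Apply wind power equation:
  P = 0.5 * rho * A * v^3 * Cp
  v^3 = 8.1^3 = 531.441
  P = 0.5 * 1.183 * 16741.55 * 531.441 * 0.428
  P = 2252418.9 W

2252418.9


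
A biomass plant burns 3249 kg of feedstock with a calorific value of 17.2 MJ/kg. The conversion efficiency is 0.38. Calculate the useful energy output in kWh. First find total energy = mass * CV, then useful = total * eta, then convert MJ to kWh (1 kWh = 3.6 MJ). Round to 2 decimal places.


Total energy = mass * CV = 3249 * 17.2 = 55882.8 MJ
Useful energy = total * eta = 55882.8 * 0.38 = 21235.46 MJ
Convert to kWh: 21235.46 / 3.6
Useful energy = 5898.74 kWh

5898.74


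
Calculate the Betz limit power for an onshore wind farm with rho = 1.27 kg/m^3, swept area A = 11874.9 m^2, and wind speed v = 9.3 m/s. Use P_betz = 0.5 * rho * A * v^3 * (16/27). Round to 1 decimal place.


The Betz coefficient Cp_max = 16/27 = 0.5926
v^3 = 9.3^3 = 804.357
P_betz = 0.5 * rho * A * v^3 * Cp_max
P_betz = 0.5 * 1.27 * 11874.9 * 804.357 * 0.5926
P_betz = 3594253.9 W

3594253.9


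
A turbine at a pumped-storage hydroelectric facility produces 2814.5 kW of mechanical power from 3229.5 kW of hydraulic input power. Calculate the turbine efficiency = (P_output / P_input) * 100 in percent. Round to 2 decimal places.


Turbine efficiency = (output power / input power) * 100
eta = (2814.5 / 3229.5) * 100
eta = 87.15%

87.15


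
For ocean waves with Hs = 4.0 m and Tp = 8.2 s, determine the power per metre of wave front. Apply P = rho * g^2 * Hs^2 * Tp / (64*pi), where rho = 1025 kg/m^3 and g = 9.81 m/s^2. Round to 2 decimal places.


Apply wave power formula:
  g^2 = 9.81^2 = 96.2361
  Hs^2 = 4.0^2 = 16.0
  Numerator = rho * g^2 * Hs^2 * Tp = 1025 * 96.2361 * 16.0 * 8.2 = 12941830.73
  Denominator = 64 * pi = 201.0619
  P = 12941830.73 / 201.0619 = 64367.39 W/m

64367.39


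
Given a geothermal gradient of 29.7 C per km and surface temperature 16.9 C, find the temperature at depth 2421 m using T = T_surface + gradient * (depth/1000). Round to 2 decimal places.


Convert depth to km: 2421 / 1000 = 2.421 km
Temperature increase = gradient * depth_km = 29.7 * 2.421 = 71.9 C
Temperature at depth = T_surface + delta_T = 16.9 + 71.9
T = 88.80 C

88.80


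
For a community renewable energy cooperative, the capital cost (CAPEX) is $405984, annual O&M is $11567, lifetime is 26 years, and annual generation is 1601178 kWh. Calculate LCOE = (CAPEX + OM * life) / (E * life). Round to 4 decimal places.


Total cost = CAPEX + OM * lifetime = 405984 + 11567 * 26 = 405984 + 300742 = 706726
Total generation = annual * lifetime = 1601178 * 26 = 41630628 kWh
LCOE = 706726 / 41630628
LCOE = 0.0170 $/kWh

0.0170


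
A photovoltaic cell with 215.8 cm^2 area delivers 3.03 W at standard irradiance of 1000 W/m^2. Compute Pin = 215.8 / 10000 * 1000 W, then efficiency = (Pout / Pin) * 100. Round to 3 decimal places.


First compute the input power:
  Pin = area_cm2 / 10000 * G = 215.8 / 10000 * 1000 = 21.58 W
Then compute efficiency:
  Efficiency = (Pout / Pin) * 100 = (3.03 / 21.58) * 100
  Efficiency = 14.041%

14.041


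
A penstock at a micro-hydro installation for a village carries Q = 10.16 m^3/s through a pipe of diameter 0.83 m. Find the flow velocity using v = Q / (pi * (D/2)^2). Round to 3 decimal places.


Compute pipe cross-sectional area:
  A = pi * (D/2)^2 = pi * (0.83/2)^2 = 0.5411 m^2
Calculate velocity:
  v = Q / A = 10.16 / 0.5411
  v = 18.778 m/s

18.778


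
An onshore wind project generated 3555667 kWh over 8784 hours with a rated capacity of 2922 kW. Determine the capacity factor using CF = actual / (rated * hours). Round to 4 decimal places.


Capacity factor = actual output / maximum possible output
Maximum possible = rated * hours = 2922 * 8784 = 25666848 kWh
CF = 3555667 / 25666848
CF = 0.1385

0.1385


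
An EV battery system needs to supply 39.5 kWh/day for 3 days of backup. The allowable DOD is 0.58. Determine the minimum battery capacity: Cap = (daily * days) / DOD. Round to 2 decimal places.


Total energy needed = daily * days = 39.5 * 3 = 118.5 kWh
Account for depth of discharge:
  Cap = total_energy / DOD = 118.5 / 0.58
  Cap = 204.31 kWh

204.31


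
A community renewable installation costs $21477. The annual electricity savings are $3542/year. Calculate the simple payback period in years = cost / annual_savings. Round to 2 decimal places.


Simple payback period = initial cost / annual savings
Payback = 21477 / 3542
Payback = 6.06 years

6.06


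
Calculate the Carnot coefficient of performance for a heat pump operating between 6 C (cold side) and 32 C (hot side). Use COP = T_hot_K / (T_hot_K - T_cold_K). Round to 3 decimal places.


Convert to Kelvin:
  T_hot = 32 + 273.15 = 305.15 K
  T_cold = 6 + 273.15 = 279.15 K
Apply Carnot COP formula:
  COP = T_hot_K / (T_hot_K - T_cold_K) = 305.15 / 26.0
  COP = 11.737

11.737


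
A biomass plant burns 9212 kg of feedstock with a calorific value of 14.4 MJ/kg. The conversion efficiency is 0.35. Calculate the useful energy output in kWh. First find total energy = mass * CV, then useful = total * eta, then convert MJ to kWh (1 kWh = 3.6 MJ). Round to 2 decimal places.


Total energy = mass * CV = 9212 * 14.4 = 132652.8 MJ
Useful energy = total * eta = 132652.8 * 0.35 = 46428.48 MJ
Convert to kWh: 46428.48 / 3.6
Useful energy = 12896.80 kWh

12896.80


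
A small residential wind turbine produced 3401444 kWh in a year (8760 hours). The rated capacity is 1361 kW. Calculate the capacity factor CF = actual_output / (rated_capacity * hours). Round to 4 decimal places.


Capacity factor = actual output / maximum possible output
Maximum possible = rated * hours = 1361 * 8760 = 11922360 kWh
CF = 3401444 / 11922360
CF = 0.2853

0.2853


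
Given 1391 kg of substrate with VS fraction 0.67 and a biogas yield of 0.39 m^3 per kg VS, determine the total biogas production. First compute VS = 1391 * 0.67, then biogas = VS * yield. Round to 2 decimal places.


Compute volatile solids:
  VS = mass * VS_fraction = 1391 * 0.67 = 931.97 kg
Calculate biogas volume:
  Biogas = VS * specific_yield = 931.97 * 0.39
  Biogas = 363.47 m^3

363.47


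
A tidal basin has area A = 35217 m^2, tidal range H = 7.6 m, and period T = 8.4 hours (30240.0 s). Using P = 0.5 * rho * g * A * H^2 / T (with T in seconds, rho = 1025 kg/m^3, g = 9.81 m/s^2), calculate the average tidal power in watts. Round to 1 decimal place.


Convert period to seconds: T = 8.4 * 3600 = 30240.0 s
H^2 = 7.6^2 = 57.76
P = 0.5 * rho * g * A * H^2 / T
P = 0.5 * 1025 * 9.81 * 35217 * 57.76 / 30240.0
P = 338189.9 W

338189.9


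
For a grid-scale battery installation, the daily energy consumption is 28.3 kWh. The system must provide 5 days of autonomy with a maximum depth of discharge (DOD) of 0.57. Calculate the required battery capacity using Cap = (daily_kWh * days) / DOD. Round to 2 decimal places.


Total energy needed = daily * days = 28.3 * 5 = 141.5 kWh
Account for depth of discharge:
  Cap = total_energy / DOD = 141.5 / 0.57
  Cap = 248.25 kWh

248.25


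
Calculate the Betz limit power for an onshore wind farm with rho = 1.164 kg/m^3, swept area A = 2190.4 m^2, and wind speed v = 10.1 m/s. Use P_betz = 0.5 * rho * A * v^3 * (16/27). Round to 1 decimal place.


The Betz coefficient Cp_max = 16/27 = 0.5926
v^3 = 10.1^3 = 1030.301
P_betz = 0.5 * rho * A * v^3 * Cp_max
P_betz = 0.5 * 1.164 * 2190.4 * 1030.301 * 0.5926
P_betz = 778335.3 W

778335.3


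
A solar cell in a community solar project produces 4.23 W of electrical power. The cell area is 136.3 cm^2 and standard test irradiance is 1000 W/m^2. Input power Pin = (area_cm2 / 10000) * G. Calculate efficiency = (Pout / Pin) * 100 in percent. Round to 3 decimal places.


First compute the input power:
  Pin = area_cm2 / 10000 * G = 136.3 / 10000 * 1000 = 13.63 W
Then compute efficiency:
  Efficiency = (Pout / Pin) * 100 = (4.23 / 13.63) * 100
  Efficiency = 31.034%

31.034


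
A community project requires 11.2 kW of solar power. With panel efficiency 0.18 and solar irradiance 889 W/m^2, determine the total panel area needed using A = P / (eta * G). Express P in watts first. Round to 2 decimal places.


Convert target power to watts: P = 11.2 * 1000 = 11200.0 W
Compute denominator: eta * G = 0.18 * 889 = 160.02
Required area A = P / (eta * G) = 11200.0 / 160.02
A = 69.99 m^2

69.99


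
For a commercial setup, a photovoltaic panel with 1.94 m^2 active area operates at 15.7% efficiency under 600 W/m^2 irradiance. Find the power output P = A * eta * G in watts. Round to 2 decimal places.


Use the solar power formula P = A * eta * G.
Given: A = 1.94 m^2, eta = 0.157, G = 600 W/m^2
P = 1.94 * 0.157 * 600
P = 182.75 W

182.75


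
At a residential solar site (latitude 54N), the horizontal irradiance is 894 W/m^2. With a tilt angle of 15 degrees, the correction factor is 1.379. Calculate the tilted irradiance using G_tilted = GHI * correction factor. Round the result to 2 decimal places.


Identify the given values:
  GHI = 894 W/m^2, tilt correction factor = 1.379
Apply the formula G_tilted = GHI * factor:
  G_tilted = 894 * 1.379
  G_tilted = 1232.83 W/m^2

1232.83


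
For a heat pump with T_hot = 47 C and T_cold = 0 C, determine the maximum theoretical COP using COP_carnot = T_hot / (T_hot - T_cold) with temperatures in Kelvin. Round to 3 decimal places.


Convert to Kelvin:
  T_hot = 47 + 273.15 = 320.15 K
  T_cold = 0 + 273.15 = 273.15 K
Apply Carnot COP formula:
  COP = T_hot_K / (T_hot_K - T_cold_K) = 320.15 / 47.0
  COP = 6.812

6.812


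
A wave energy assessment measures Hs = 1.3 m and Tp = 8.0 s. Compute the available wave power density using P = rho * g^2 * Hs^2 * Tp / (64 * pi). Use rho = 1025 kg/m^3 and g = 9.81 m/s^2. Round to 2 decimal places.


Apply wave power formula:
  g^2 = 9.81^2 = 96.2361
  Hs^2 = 1.3^2 = 1.69
  Numerator = rho * g^2 * Hs^2 * Tp = 1025 * 96.2361 * 1.69 * 8.0 = 1333639.87
  Denominator = 64 * pi = 201.0619
  P = 1333639.87 / 201.0619 = 6632.98 W/m

6632.98


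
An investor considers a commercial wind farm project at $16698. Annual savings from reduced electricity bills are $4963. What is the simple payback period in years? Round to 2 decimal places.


Simple payback period = initial cost / annual savings
Payback = 16698 / 4963
Payback = 3.36 years

3.36


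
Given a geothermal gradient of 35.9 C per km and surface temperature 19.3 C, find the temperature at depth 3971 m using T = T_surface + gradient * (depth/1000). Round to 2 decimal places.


Convert depth to km: 3971 / 1000 = 3.971 km
Temperature increase = gradient * depth_km = 35.9 * 3.971 = 142.56 C
Temperature at depth = T_surface + delta_T = 19.3 + 142.56
T = 161.86 C

161.86


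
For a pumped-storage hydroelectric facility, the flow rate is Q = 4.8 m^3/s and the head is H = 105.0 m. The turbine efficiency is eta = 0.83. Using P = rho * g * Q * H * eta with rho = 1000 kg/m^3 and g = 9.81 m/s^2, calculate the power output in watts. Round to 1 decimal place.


Apply the hydropower formula P = rho * g * Q * H * eta
rho * g = 1000 * 9.81 = 9810.0
P = 9810.0 * 4.8 * 105.0 * 0.83
P = 4103719.2 W

4103719.2


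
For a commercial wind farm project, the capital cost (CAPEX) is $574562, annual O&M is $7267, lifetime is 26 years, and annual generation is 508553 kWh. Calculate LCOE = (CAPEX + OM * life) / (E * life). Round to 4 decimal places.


Total cost = CAPEX + OM * lifetime = 574562 + 7267 * 26 = 574562 + 188942 = 763504
Total generation = annual * lifetime = 508553 * 26 = 13222378 kWh
LCOE = 763504 / 13222378
LCOE = 0.0577 $/kWh

0.0577


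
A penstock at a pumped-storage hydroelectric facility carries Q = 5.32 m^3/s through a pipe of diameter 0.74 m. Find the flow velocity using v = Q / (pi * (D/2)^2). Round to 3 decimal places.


Compute pipe cross-sectional area:
  A = pi * (D/2)^2 = pi * (0.74/2)^2 = 0.4301 m^2
Calculate velocity:
  v = Q / A = 5.32 / 0.4301
  v = 12.370 m/s

12.370


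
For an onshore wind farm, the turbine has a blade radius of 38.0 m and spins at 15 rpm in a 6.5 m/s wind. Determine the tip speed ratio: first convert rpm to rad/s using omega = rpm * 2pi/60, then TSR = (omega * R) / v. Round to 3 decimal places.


Convert rotational speed to rad/s:
  omega = 15 * 2 * pi / 60 = 1.5708 rad/s
Compute tip speed:
  v_tip = omega * R = 1.5708 * 38.0 = 59.69 m/s
Tip speed ratio:
  TSR = v_tip / v_wind = 59.69 / 6.5 = 9.183

9.183


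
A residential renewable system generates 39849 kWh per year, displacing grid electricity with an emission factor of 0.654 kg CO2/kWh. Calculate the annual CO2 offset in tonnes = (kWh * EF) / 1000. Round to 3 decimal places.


CO2 offset in kg = generation * emission_factor
CO2 offset = 39849 * 0.654 = 26061.25 kg
Convert to tonnes:
  CO2 offset = 26061.25 / 1000 = 26.061 tonnes

26.061


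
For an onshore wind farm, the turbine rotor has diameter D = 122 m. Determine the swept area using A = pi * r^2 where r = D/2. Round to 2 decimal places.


Compute the rotor radius:
  r = D / 2 = 122 / 2 = 61.0 m
Calculate swept area:
  A = pi * r^2 = pi * 61.0^2
  A = 11689.87 m^2

11689.87


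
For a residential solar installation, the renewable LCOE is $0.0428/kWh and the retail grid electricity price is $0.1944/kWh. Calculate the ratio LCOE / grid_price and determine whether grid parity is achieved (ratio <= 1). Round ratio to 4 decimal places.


Compare LCOE to grid price:
  LCOE = $0.0428/kWh, Grid price = $0.1944/kWh
  Ratio = LCOE / grid_price = 0.0428 / 0.1944 = 0.2202
  Grid parity achieved (ratio <= 1)? yes

0.2202
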